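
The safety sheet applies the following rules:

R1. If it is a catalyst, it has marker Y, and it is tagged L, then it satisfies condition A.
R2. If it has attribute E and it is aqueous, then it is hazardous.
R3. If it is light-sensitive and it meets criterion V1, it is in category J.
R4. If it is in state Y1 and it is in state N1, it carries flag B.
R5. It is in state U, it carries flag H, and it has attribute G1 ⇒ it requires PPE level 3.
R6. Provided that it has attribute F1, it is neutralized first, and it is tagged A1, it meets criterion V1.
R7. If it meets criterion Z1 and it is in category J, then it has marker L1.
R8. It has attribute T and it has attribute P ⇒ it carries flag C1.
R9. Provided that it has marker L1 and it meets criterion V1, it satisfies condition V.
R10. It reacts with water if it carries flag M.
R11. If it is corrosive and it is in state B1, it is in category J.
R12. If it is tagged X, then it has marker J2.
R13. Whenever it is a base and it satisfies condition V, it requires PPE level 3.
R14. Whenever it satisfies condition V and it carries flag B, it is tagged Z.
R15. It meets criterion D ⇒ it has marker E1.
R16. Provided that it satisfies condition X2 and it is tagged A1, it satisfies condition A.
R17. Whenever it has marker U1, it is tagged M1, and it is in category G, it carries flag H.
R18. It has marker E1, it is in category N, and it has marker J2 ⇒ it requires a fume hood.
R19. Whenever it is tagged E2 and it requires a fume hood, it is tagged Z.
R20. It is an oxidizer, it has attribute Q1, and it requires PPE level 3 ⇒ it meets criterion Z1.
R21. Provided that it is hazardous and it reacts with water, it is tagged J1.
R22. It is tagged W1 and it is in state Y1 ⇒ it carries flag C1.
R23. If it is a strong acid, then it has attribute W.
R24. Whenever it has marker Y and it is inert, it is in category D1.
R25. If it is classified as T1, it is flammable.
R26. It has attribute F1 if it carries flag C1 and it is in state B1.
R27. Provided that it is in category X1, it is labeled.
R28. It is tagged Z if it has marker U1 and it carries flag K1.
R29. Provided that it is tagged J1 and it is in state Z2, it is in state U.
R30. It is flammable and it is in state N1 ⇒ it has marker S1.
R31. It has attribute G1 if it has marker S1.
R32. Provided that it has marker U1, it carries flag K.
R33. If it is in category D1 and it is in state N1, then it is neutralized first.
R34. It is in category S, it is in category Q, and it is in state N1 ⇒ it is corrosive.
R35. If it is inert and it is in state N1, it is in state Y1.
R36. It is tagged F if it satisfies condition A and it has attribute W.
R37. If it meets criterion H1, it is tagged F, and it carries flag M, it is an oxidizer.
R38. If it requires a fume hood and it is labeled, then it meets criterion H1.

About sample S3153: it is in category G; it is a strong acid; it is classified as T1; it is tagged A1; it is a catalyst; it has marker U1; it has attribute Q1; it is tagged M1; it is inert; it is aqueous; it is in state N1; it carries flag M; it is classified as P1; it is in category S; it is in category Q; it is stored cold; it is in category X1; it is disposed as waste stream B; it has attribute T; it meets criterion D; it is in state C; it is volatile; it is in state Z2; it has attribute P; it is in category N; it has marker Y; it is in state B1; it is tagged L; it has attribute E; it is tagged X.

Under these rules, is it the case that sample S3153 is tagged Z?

Yes

By R1 (it is a catalyst, it has marker Y, it is tagged L): it satisfies condition A.
By R2 (it has attribute E, it is aqueous): it is hazardous.
By R8 (it has attribute T, it has attribute P): it carries flag C1.
By R10 (it carries flag M): it reacts with water.
By R12 (it is tagged X): it has marker J2.
By R15 (it meets criterion D): it has marker E1.
By R17 (it has marker U1, it is tagged M1, it is in category G): it carries flag H.
By R18 (it has marker E1, it is in category N, it has marker J2): it requires a fume hood.
By R21 (it is hazardous, it reacts with water): it is tagged J1.
By R23 (it is a strong acid): it has attribute W.
By R24 (it has marker Y, it is inert): it is in category D1.
By R25 (it is classified as T1): it is flammable.
By R26 (it carries flag C1, it is in state B1): it has attribute F1.
By R27 (it is in category X1): it is labeled.
By R29 (it is tagged J1, it is in state Z2): it is in state U.
By R30 (it is flammable, it is in state N1): it has marker S1.
By R31 (it has marker S1): it has attribute G1.
By R33 (it is in category D1, it is in state N1): it is neutralized first.
By R34 (it is in category S, it is in category Q, it is in state N1): it is corrosive.
By R35 (it is inert, it is in state N1): it is in state Y1.
By R36 (it satisfies condition A, it has attribute W): it is tagged F.
By R38 (it requires a fume hood, it is labeled): it meets criterion H1.
By R4 (it is in state Y1, it is in state N1): it carries flag B.
By R5 (it is in state U, it carries flag H, it has attribute G1): it requires PPE level 3.
By R6 (it has attribute F1, it is neutralized first, it is tagged A1): it meets criterion V1.
By R11 (it is corrosive, it is in state B1): it is in category J.
By R37 (it meets criterion H1, it is tagged F, it carries flag M): it is an oxidizer.
By R20 (it is an oxidizer, it has attribute Q1, it requires PPE level 3): it meets criterion Z1.
By R7 (it meets criterion Z1, it is in category J): it has marker L1.
By R9 (it has marker L1, it meets criterion V1): it satisfies condition V.
By R14 (it satisfies condition V, it carries flag B): it is tagged Z.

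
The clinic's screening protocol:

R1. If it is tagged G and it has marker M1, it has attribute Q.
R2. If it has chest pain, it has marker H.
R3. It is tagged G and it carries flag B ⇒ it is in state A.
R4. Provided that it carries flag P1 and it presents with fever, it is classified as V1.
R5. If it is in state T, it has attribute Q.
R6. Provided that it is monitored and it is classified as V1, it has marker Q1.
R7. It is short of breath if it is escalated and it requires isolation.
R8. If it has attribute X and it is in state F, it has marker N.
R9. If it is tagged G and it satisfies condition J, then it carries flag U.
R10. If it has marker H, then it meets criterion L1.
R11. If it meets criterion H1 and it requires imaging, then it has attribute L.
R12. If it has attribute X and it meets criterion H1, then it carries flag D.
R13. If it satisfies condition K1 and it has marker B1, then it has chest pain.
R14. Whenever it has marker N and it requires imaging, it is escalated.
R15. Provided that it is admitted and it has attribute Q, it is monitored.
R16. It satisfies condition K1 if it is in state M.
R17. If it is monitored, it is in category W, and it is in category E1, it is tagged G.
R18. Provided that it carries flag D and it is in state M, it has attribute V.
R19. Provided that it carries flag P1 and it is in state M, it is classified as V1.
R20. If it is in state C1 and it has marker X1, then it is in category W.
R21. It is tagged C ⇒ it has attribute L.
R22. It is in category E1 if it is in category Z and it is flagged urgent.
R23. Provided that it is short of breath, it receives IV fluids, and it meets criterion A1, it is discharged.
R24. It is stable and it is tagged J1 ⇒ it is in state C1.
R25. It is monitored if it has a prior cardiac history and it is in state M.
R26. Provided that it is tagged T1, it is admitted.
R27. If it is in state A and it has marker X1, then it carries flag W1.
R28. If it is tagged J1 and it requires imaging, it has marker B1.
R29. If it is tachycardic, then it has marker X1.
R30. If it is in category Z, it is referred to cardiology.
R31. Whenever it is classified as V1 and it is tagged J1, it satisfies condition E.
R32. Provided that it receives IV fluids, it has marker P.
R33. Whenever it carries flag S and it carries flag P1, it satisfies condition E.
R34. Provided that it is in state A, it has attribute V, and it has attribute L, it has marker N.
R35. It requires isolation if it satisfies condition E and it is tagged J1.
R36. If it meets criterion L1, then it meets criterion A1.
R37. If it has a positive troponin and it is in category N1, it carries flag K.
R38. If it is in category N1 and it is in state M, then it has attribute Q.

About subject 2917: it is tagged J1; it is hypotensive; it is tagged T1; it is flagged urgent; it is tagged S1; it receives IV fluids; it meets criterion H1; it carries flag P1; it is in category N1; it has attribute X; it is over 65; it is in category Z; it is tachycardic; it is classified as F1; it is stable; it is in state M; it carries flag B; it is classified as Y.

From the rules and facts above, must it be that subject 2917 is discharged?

Forward chaining from the given facts derives: carries flag D, satisfies condition K1, has attribute V, is classified as V1, is in category E1, is in state C1, is admitted, has marker X1, is referred to cardiology, satisfies condition E, has marker P, requires isolation, has attribute Q, is monitored, is in category W, has marker Q1, is tagged G, is in state A, carries flag W1.
The only rule concluding "it is discharged" is R23, which needs "it is short of breath"; that is never established.

No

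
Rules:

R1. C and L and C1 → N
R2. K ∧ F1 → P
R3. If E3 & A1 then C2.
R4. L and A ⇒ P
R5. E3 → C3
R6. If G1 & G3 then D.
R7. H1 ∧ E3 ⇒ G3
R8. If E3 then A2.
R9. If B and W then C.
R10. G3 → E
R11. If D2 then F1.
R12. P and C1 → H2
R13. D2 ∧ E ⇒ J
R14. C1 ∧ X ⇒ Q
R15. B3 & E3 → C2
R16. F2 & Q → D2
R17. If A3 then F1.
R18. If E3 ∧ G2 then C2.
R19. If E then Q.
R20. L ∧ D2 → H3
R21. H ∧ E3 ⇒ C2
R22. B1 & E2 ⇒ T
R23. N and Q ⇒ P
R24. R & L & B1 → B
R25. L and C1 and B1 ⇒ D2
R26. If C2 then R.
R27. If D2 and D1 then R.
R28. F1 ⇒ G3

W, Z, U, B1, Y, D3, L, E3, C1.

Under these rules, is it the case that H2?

Forward chaining from the given facts derives: C3, A2, D2, F1, H3, G3, E, J, Q.
The only rule concluding H2 is R12, which needs P; that is never established.

No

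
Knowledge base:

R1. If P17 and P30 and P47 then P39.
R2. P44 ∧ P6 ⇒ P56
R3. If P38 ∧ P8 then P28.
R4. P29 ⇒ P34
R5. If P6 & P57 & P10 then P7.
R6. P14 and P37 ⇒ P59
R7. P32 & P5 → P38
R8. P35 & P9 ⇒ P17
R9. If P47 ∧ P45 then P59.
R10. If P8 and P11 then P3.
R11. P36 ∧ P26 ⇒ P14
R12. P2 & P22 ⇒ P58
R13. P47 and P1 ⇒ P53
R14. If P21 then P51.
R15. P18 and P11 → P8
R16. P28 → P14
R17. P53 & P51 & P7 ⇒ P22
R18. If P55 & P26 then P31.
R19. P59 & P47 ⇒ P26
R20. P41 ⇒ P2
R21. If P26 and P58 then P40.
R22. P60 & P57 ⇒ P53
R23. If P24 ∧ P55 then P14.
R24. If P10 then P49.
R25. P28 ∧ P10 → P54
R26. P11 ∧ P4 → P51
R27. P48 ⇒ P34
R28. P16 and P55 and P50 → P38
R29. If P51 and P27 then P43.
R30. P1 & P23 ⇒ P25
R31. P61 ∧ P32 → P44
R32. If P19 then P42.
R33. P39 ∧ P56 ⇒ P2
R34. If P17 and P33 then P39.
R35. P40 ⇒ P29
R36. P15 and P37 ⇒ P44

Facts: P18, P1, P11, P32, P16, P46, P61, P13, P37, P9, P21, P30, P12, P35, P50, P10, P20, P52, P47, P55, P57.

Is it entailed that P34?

Forward chaining from the given facts derives: P17, P53, P51, P8, P49, P38, P44, P39, P28, P3, P14, P54, P59, P26, P31.
Rules concluding P34: R4 needs P29; R27 needs P48 — none of these are established.

No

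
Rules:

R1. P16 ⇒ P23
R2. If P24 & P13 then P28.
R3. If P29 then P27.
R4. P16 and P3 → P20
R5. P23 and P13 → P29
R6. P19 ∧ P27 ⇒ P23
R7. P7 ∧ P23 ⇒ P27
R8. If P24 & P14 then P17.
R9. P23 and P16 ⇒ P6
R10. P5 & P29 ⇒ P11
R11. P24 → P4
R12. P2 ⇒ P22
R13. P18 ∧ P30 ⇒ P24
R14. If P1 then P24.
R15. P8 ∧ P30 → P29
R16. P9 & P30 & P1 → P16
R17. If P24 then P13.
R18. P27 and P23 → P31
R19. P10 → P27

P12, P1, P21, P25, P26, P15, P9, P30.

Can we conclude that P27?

Yes

P24  (by R14: P1)
P16  (by R16: P9, P30, P1)
P13  (by R17: P24)
P23  (by R1: P16)
P29  (by R5: P23, P13)
P27  (by R3: P29)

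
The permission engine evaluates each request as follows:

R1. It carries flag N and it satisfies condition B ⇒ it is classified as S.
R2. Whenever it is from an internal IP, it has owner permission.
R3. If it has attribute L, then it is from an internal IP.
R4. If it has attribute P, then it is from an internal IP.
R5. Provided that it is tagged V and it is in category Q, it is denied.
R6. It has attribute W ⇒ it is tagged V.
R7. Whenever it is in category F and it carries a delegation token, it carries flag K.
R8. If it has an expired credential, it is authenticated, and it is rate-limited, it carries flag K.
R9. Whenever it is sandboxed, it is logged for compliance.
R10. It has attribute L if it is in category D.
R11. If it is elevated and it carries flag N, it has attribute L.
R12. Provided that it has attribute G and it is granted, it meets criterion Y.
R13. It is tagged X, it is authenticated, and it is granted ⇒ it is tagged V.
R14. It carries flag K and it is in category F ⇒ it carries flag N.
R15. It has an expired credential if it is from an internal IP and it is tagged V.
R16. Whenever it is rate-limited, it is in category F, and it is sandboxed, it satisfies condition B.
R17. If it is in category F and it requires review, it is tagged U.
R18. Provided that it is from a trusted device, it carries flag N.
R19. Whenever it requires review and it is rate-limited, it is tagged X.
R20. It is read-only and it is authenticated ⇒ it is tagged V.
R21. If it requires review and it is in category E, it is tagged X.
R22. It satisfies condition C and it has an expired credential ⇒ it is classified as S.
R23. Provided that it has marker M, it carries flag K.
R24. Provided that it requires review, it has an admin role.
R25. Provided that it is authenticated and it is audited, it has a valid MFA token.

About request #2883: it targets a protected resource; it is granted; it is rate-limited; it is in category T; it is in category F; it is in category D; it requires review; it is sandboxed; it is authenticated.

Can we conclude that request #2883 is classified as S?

Yes

By R10 (it is in category D): it has attribute L.
By R16 (it is rate-limited, it is in category F, it is sandboxed): it satisfies condition B.
By R19 (it requires review, it is rate-limited): it is tagged X.
By R3 (it has attribute L): it is from an internal IP.
By R13 (it is tagged X, it is authenticated, it is granted): it is tagged V.
By R15 (it is from an internal IP, it is tagged V): it has an expired credential.
By R8 (it has an expired credential, it is authenticated, it is rate-limited): it carries flag K.
By R14 (it carries flag K, it is in category F): it carries flag N.
By R1 (it carries flag N, it satisfies condition B): it is classified as S.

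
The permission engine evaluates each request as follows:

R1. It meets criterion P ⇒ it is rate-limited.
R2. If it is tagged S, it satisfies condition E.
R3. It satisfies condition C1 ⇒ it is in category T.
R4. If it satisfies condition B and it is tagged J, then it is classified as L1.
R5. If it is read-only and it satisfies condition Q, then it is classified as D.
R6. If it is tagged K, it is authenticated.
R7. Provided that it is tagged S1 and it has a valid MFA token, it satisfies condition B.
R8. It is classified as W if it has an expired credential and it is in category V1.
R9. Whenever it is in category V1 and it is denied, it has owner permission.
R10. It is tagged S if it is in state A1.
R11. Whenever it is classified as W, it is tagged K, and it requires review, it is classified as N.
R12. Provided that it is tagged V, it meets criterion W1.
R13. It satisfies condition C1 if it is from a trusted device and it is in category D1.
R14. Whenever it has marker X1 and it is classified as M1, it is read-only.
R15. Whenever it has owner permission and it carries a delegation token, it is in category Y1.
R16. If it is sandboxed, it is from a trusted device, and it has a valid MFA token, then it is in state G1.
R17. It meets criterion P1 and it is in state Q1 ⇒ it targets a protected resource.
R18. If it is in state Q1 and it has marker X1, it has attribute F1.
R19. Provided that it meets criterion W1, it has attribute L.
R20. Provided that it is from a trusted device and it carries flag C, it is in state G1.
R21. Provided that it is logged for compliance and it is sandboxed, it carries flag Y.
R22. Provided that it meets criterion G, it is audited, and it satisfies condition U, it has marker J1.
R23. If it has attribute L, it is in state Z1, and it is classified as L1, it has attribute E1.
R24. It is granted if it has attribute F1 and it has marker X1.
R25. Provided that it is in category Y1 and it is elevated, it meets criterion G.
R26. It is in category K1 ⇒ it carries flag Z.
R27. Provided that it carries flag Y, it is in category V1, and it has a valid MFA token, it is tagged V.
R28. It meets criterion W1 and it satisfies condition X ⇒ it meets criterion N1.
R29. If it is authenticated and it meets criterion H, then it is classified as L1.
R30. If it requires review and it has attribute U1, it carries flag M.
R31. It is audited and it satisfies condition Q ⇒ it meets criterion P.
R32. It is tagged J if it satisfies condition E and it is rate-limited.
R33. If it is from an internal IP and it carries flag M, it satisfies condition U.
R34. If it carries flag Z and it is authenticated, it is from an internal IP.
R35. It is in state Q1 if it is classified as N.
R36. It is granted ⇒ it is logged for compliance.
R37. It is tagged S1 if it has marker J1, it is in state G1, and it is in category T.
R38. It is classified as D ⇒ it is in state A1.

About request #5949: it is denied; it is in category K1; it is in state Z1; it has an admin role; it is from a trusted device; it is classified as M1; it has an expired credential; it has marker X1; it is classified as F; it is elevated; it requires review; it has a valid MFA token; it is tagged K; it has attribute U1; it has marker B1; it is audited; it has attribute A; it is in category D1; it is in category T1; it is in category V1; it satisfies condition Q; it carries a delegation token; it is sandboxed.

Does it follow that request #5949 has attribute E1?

Yes

By R6 (it is tagged K): it is authenticated.
By R8 (it has an expired credential, it is in category V1): it is classified as W.
By R9 (it is in category V1, it is denied): it has owner permission.
By R11 (it is classified as W, it is tagged K, it requires review): it is classified as N.
By R13 (it is from a trusted device, it is in category D1): it satisfies condition C1.
By R14 (it has marker X1, it is classified as M1): it is read-only.
By R15 (it has owner permission, it carries a delegation token): it is in category Y1.
By R16 (it is sandboxed, it is from a trusted device, it has a valid MFA token): it is in state G1.
By R25 (it is in category Y1, it is elevated): it meets criterion G.
By R26 (it is in category K1): it carries flag Z.
By R30 (it requires review, it has attribute U1): it carries flag M.
By R31 (it is audited, it satisfies condition Q): it meets criterion P.
By R34 (it carries flag Z, it is authenticated): it is from an internal IP.
By R35 (it is classified as N): it is in state Q1.
By R1 (it meets criterion P): it is rate-limited.
By R3 (it satisfies condition C1): it is in category T.
By R5 (it is read-only, it satisfies condition Q): it is classified as D.
By R18 (it is in state Q1, it has marker X1): it has attribute F1.
By R24 (it has attribute F1, it has marker X1): it is granted.
By R33 (it is from an internal IP, it carries flag M): it satisfies condition U.
By R36 (it is granted): it is logged for compliance.
By R38 (it is classified as D): it is in state A1.
By R10 (it is in state A1): it is tagged S.
By R21 (it is logged for compliance, it is sandboxed): it carries flag Y.
By R22 (it meets criterion G, it is audited, it satisfies condition U): it has marker J1.
By R27 (it carries flag Y, it is in category V1, it has a valid MFA token): it is tagged V.
By R37 (it has marker J1, it is in state G1, it is in category T): it is tagged S1.
By R2 (it is tagged S): it satisfies condition E.
By R7 (it is tagged S1, it has a valid MFA token): it satisfies condition B.
By R12 (it is tagged V): it meets criterion W1.
By R19 (it meets criterion W1): it has attribute L.
By R32 (it satisfies condition E, it is rate-limited): it is tagged J.
By R4 (it satisfies condition B, it is tagged J): it is classified as L1.
By R23 (it has attribute L, it is in state Z1, it is classified as L1): it has attribute E1.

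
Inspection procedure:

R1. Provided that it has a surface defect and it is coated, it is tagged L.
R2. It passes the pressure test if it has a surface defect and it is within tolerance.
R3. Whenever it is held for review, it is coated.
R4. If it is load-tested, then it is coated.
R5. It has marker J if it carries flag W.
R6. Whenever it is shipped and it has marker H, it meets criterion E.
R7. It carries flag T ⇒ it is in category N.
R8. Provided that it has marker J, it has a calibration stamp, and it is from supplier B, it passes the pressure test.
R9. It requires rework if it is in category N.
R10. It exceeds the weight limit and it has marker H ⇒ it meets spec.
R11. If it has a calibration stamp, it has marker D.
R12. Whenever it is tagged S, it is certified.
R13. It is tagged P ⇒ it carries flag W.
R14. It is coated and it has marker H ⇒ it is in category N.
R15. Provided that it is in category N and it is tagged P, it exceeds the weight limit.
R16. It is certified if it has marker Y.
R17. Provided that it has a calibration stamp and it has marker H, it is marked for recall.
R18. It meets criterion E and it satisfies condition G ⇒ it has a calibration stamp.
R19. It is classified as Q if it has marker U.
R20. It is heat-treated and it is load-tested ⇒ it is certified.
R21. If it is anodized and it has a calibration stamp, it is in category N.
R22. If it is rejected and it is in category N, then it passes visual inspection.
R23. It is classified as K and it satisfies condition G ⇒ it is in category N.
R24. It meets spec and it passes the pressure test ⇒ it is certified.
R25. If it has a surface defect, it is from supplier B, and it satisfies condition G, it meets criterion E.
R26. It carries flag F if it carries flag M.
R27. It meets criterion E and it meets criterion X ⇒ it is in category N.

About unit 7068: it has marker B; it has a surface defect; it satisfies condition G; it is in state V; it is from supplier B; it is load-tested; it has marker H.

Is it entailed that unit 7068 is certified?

No

Forward chaining from the given facts derives: is coated, is in category N, meets criterion E, is tagged L, requires rework, has a calibration stamp, has marker D, is marked for recall.
Rules concluding "it is certified": R12 needs "it is tagged S"; R16 needs "it has marker Y"; R20 needs "it is heat-treated"; R24 needs "it meets spec" — none of these are established.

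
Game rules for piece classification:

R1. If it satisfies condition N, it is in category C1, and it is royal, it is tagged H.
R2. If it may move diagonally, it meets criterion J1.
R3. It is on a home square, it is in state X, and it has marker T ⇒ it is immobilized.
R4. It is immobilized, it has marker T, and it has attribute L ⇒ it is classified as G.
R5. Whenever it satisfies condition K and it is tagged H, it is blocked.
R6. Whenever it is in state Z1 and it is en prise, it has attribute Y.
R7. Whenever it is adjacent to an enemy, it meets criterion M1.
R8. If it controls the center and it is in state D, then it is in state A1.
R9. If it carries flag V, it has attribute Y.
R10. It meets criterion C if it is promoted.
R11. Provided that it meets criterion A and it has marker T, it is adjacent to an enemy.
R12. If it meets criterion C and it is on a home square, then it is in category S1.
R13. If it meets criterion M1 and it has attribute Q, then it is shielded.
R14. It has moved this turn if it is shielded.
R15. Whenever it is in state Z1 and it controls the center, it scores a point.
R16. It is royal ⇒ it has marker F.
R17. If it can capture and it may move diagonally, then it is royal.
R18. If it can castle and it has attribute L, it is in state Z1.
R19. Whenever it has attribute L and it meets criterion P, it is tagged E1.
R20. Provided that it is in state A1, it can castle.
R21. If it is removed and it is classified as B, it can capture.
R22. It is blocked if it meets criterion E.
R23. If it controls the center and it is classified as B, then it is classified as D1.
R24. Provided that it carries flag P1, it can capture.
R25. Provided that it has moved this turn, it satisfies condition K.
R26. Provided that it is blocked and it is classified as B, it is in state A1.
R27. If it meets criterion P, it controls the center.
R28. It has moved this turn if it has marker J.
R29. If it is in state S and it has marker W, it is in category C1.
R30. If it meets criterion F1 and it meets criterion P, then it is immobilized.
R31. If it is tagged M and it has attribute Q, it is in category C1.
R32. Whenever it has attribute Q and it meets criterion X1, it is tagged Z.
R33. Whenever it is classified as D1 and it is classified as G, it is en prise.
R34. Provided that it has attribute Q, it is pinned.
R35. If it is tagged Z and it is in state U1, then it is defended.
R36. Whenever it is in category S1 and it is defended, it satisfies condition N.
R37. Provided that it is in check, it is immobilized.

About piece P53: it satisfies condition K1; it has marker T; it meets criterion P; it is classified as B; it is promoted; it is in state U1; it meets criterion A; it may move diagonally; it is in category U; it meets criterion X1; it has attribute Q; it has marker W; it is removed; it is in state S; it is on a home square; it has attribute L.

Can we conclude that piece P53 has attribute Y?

No

Forward chaining from the given facts derives: meets criterion J1, meets criterion C, is adjacent to an enemy, is in category S1, is tagged E1, can capture, controls the center, is in category C1, is tagged Z, is pinned, is defended, satisfies condition N, meets criterion M1, is shielded, has moved this turn, is royal, is classified as D1, satisfies condition K, is tagged H, is blocked, has marker F, is in state A1, can castle, is in state Z1, scores a point.
Rules concluding "it has attribute Y": R6 needs "it is en prise"; R9 needs "it carries flag V" — none of these are established.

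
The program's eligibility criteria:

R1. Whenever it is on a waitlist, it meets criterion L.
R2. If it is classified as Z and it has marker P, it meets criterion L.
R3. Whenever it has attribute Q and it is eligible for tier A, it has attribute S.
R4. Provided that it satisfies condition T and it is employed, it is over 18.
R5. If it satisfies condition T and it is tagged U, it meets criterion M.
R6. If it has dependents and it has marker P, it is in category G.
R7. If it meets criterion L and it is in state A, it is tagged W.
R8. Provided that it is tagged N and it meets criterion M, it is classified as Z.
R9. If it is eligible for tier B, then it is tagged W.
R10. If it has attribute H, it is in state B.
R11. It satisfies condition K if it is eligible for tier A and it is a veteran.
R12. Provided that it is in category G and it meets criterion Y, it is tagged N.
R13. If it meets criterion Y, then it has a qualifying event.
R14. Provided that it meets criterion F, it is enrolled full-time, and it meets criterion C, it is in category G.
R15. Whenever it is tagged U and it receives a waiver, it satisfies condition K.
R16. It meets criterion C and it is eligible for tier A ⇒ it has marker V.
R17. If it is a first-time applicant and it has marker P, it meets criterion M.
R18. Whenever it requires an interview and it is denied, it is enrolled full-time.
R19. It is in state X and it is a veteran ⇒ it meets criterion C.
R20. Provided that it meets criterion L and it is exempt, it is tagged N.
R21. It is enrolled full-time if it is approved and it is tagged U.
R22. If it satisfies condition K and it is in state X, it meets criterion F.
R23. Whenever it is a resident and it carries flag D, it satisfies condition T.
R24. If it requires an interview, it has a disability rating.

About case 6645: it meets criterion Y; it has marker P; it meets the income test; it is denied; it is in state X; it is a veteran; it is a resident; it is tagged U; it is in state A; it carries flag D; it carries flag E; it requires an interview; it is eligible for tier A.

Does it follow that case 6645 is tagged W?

Yes

By R11 (it is eligible for tier A, it is a veteran): it satisfies condition K.
By R18 (it requires an interview, it is denied): it is enrolled full-time.
By R19 (it is in state X, it is a veteran): it meets criterion C.
By R22 (it satisfies condition K, it is in state X): it meets criterion F.
By R23 (it is a resident, it carries flag D): it satisfies condition T.
By R5 (it satisfies condition T, it is tagged U): it meets criterion M.
By R14 (it meets criterion F, it is enrolled full-time, it meets criterion C): it is in category G.
By R12 (it is in category G, it meets criterion Y): it is tagged N.
By R8 (it is tagged N, it meets criterion M): it is classified as Z.
By R2 (it is classified as Z, it has marker P): it meets criterion L.
By R7 (it meets criterion L, it is in state A): it is tagged W.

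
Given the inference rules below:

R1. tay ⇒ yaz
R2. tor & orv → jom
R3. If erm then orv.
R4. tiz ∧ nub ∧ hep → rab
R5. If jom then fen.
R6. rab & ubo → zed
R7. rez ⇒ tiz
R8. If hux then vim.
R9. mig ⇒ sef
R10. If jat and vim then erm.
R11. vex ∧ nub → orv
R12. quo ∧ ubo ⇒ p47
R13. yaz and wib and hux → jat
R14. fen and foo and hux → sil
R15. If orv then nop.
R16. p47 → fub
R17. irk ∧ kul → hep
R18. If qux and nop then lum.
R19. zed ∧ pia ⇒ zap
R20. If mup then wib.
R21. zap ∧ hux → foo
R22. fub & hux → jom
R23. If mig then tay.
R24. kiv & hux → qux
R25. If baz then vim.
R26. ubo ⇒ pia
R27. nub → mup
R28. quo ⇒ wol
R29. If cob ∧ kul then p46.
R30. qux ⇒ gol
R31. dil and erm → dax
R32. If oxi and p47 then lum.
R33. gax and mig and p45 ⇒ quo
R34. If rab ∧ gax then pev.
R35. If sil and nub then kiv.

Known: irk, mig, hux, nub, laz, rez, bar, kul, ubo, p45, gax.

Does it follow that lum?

tiz  (by R7: rez)
vim  (by R8: hux)
hep  (by R17: irk, kul)
tay  (by R23: mig)
pia  (by R26: ubo)
mup  (by R27: nub)
quo  (by R33: gax, mig, p45)
yaz  (by R1: tay)
rab  (by R4: tiz, nub, hep)
zed  (by R6: rab, ubo)
p47  (by R12: quo, ubo)
fub  (by R16: p47)
zap  (by R19: zed, pia)
wib  (by R20: mup)
foo  (by R21: zap, hux)
jom  (by R22: fub, hux)
fen  (by R5: jom)
jat  (by R13: yaz, wib, hux)
sil  (by R14: fen, foo, hux)
kiv  (by R35: sil, nub)
erm  (by R10: jat, vim)
qux  (by R24: kiv, hux)
orv  (by R3: erm)
nop  (by R15: orv)
lum  (by R18: qux, nop)

Yes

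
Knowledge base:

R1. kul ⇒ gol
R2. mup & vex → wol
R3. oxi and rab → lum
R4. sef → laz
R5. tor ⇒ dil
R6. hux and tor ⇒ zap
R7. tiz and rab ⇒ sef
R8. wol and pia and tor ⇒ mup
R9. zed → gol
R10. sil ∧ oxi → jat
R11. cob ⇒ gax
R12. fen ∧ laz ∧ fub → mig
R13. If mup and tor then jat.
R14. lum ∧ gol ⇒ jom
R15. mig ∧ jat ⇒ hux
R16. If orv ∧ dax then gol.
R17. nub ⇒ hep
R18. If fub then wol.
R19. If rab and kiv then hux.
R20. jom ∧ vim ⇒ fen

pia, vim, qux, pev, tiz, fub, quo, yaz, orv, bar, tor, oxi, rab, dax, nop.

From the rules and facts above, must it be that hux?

Yes

lum  (by R3: oxi, rab)
sef  (by R7: tiz, rab)
gol  (by R16: orv, dax)
wol  (by R18: fub)
laz  (by R4: sef)
mup  (by R8: wol, pia, tor)
jat  (by R13: mup, tor)
jom  (by R14: lum, gol)
fen  (by R20: jom, vim)
mig  (by R12: fen, laz, fub)
hux  (by R15: mig, jat)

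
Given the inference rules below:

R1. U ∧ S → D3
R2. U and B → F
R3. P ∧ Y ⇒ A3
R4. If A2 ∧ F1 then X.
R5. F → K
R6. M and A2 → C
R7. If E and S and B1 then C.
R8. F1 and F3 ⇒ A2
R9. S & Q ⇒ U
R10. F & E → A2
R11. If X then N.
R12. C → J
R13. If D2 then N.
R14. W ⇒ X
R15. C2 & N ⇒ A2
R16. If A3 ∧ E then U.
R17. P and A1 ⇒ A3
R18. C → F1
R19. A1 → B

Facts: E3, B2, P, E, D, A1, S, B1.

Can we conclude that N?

C  (by R7: E, S, B1)
A3  (by R17: P, A1)
F1  (by R18: C)
B  (by R19: A1)
U  (by R16: A3, E)
F  (by R2: U, B)
A2  (by R10: F, E)
X  (by R4: A2, F1)
N  (by R11: X)

Yes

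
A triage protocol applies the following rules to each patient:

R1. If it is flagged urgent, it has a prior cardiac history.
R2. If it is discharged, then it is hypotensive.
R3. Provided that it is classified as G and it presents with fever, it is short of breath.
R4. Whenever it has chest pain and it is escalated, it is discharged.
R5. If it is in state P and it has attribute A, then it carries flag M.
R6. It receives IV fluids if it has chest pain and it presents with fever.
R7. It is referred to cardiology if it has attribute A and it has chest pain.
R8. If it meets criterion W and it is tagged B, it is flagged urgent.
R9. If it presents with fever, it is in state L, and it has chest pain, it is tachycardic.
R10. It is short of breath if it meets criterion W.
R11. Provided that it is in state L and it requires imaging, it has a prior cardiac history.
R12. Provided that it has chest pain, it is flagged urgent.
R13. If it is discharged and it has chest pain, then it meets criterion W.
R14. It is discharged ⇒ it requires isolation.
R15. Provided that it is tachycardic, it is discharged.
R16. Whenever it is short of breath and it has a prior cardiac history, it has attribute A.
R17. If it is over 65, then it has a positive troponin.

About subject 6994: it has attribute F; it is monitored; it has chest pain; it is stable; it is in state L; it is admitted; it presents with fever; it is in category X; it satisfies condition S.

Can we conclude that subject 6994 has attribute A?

Yes

By R9 (it presents with fever, it is in state L, it has chest pain): it is tachycardic.
By R12 (it has chest pain): it is flagged urgent.
By R15 (it is tachycardic): it is discharged.
By R1 (it is flagged urgent): it has a prior cardiac history.
By R13 (it is discharged, it has chest pain): it meets criterion W.
By R10 (it meets criterion W): it is short of breath.
By R16 (it is short of breath, it has a prior cardiac history): it has attribute A.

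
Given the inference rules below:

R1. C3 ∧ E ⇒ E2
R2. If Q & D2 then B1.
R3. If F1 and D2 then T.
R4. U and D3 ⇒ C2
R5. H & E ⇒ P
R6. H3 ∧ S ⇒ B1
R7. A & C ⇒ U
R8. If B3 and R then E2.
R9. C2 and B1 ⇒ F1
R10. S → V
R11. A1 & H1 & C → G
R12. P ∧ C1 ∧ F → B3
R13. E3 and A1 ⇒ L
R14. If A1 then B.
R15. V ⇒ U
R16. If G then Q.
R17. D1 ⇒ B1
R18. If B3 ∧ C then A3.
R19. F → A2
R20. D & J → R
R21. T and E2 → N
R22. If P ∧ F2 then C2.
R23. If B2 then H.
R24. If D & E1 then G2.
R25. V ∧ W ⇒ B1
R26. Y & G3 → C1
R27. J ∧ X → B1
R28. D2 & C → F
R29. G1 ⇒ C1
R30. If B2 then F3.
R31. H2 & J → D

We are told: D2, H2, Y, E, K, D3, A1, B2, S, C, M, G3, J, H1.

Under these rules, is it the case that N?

V  (by R10: S)
G  (by R11: A1, H1, C)
U  (by R15: V)
Q  (by R16: G)
H  (by R23: B2)
C1  (by R26: Y, G3)
F  (by R28: D2, C)
D  (by R31: H2, J)
B1  (by R2: Q, D2)
C2  (by R4: U, D3)
P  (by R5: H, E)
F1  (by R9: C2, B1)
B3  (by R12: P, C1, F)
R  (by R20: D, J)
T  (by R3: F1, D2)
E2  (by R8: B3, R)
N  (by R21: T, E2)

Yes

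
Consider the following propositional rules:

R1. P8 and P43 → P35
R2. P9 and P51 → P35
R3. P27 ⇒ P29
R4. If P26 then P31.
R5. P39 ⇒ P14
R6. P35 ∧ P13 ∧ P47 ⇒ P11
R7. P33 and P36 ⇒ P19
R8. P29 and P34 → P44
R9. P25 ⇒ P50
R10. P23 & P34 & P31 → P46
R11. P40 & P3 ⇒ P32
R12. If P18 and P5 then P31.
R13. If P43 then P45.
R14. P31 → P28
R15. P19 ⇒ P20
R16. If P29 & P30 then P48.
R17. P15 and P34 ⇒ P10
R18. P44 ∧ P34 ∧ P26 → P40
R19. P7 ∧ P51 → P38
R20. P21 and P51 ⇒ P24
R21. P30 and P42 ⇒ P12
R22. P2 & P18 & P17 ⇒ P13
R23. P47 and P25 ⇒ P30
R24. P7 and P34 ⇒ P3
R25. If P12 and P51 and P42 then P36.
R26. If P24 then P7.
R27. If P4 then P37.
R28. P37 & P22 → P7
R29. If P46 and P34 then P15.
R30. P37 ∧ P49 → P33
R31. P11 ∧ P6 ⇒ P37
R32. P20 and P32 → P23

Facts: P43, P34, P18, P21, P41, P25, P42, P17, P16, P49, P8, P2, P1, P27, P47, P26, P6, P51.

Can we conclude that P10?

Yes

P35  (by R1: P8, P43)
P29  (by R3: P27)
P31  (by R4: P26)
P44  (by R8: P29, P34)
P40  (by R18: P44, P34, P26)
P24  (by R20: P21, P51)
P13  (by R22: P2, P18, P17)
P30  (by R23: P47, P25)
P7  (by R26: P24)
P11  (by R6: P35, P13, P47)
P12  (by R21: P30, P42)
P3  (by R24: P7, P34)
P36  (by R25: P12, P51, P42)
P37  (by R31: P11, P6)
P32  (by R11: P40, P3)
P33  (by R30: P37, P49)
P19  (by R7: P33, P36)
P20  (by R15: P19)
P23  (by R32: P20, P32)
P46  (by R10: P23, P34, P31)
P15  (by R29: P46, P34)
P10  (by R17: P15, P34)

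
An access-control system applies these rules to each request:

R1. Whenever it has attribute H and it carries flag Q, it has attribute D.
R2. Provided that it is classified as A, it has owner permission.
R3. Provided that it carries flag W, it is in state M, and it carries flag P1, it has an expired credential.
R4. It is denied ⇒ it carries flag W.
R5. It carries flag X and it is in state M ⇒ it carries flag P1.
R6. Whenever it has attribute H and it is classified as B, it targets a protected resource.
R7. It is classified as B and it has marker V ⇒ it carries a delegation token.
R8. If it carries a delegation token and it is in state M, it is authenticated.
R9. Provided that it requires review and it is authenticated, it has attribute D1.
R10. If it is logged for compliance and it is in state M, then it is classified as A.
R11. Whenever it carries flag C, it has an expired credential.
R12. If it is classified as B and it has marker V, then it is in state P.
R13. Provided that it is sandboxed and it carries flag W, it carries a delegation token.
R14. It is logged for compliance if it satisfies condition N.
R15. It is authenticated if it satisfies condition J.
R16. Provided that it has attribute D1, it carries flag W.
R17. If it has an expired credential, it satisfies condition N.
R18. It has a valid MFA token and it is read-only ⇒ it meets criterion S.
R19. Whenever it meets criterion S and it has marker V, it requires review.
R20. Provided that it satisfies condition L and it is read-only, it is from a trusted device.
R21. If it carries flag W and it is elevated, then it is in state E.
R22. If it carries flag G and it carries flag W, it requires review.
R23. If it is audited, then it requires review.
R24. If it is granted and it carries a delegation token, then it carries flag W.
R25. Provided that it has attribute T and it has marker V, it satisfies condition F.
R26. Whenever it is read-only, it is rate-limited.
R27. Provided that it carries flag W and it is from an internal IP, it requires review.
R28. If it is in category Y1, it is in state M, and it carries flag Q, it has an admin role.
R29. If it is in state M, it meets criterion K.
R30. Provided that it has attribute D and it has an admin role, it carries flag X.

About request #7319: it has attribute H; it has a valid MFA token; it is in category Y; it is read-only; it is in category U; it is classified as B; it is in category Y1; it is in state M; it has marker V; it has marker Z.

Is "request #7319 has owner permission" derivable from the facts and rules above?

Forward chaining from the given facts derives: targets a protected resource, carries a delegation token, is authenticated, is in state P, meets criterion S, requires review, is rate-limited, meets criterion K, has attribute D1, carries flag W.
The only rule concluding "it has owner permission" is R2, which needs "it is classified as A"; that is never established.

No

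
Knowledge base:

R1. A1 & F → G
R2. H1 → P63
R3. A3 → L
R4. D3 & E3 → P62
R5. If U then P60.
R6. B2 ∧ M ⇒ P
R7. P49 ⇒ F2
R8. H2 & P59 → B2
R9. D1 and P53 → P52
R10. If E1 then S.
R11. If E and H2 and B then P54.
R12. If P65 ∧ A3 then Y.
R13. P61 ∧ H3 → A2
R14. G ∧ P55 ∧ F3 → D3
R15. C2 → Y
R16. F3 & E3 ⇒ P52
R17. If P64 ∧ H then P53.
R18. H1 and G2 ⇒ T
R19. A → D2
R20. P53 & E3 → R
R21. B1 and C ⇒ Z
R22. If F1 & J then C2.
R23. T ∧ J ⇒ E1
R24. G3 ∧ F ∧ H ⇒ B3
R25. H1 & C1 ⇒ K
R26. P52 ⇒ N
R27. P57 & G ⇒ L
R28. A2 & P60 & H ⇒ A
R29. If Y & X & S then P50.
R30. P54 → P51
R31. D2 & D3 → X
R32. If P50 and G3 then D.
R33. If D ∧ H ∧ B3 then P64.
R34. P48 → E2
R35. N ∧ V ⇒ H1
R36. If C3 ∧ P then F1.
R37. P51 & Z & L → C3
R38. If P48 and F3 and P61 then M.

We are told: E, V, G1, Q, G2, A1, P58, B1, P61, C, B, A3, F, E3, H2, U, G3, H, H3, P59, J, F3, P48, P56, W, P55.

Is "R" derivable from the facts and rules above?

G  (by R1: A1, F)
L  (by R3: A3)
P60  (by R5: U)
B2  (by R8: H2, P59)
P54  (by R11: E, H2, B)
A2  (by R13: P61, H3)
D3  (by R14: G, P55, F3)
P52  (by R16: F3, E3)
Z  (by R21: B1, C)
B3  (by R24: G3, F, H)
N  (by R26: P52)
A  (by R28: A2, P60, H)
P51  (by R30: P54)
H1  (by R35: N, V)
C3  (by R37: P51, Z, L)
M  (by R38: P48, F3, P61)
P  (by R6: B2, M)
T  (by R18: H1, G2)
D2  (by R19: A)
E1  (by R23: T, J)
X  (by R31: D2, D3)
F1  (by R36: C3, P)
S  (by R10: E1)
C2  (by R22: F1, J)
Y  (by R15: C2)
P50  (by R29: Y, X, S)
D  (by R32: P50, G3)
P64  (by R33: D, H, B3)
P53  (by R17: P64, H)
R  (by R20: P53, E3)

Yes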